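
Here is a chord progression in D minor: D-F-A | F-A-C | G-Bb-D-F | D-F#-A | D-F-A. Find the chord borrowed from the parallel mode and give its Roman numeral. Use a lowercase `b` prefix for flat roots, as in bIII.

I

D minor has the diatonic set Dm, Edim, F, Gm, A, Bb, C (with V from harmonic minor). Of the given chords, D–F–A = Dm, F–A–C = F and G–Bb–D–F = Gm7 are diatonic. D–F#–A is not: scale degree 1 in D minor carries Dm (i). In D major the chord on that degree is D, so here it functions as I, borrowed from the parallel major.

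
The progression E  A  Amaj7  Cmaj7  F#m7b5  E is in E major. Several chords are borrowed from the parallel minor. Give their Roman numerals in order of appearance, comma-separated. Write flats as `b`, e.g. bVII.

bVImaj7, iiø7

E major has the diatonic set E, F#m, G#m, A, B, C#m, D#dim. E, A and Amaj7 are all diatonic. Cmaj7 (C–E–G–B) doesn't fit — on degree 6 E major would have C#m (vi). Cmaj7 is the degree-6 chord of E minor, so it is the borrowed bVImaj7. F#m7b5 (F#–A–C–E) doesn't fit — on degree 2 E major would have F#m (ii). F#m7b5 is the degree-2 chord of E minor, so it is the borrowed iiø7.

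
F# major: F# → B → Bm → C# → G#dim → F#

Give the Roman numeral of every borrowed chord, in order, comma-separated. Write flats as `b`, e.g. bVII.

In F# major the diatonic chords are F#, G#m, A#m, B, C#, D#m, E#dim. F#, B and C# are all diatonic. But Bm (B–D–F#) is foreign: the diatonic IV on degree 4 is B, whereas Bm comes from F# minor. It is labeled iv. G#dim (G#–B–D) doesn't fit — on degree 2 F# major would have G#m (ii). G#dim is the degree-2 chord of F# minor, so it is the borrowed ii°.

iv, ii°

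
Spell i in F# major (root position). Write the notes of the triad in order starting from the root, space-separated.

i is built on scale degree 1, which is F# in both F# major and its parallel. Building the minor chord from the parallel minor on F#: F#–A–C#.

F# A C#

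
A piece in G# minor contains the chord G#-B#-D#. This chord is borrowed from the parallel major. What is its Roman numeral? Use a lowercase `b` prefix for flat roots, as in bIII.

G# is scale degree 1 in G# minor. G#–B#–D# is a major chord — the form found in G# major, not the diatonic i (G#m). Borrowed into G# minor it is written I.

I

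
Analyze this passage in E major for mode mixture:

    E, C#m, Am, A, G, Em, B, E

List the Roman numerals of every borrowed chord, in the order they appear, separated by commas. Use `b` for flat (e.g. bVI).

iv, bIII, i

E major has the diatonic set E, F#m, G#m, A, B, C#m, D#dim. E, C#m, A and B all belong to that set. Am (A–C–E) is not: scale degree 4 in E major carries A (IV). In E minor the chord on that degree is Am, so here it functions as iv, borrowed from the parallel minor. G (G–B–D) doesn't fit — on degree 3 E major would have G#m (iii). G is the degree-3 chord of E minor, so it is the borrowed bIII. Em (E–G–B) doesn't fit — on degree 1 E major would have E (I). Em is the degree-1 chord of E minor, so it is the borrowed i.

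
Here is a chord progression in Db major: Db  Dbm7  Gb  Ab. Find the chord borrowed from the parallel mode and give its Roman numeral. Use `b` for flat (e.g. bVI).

The diatonic triads in Db major are Db, Ebm, Fm, Gb, Ab, Bbm, Cdim. Db, Gb and Ab all belong to that set. But Dbm7 (Db–Fb–Ab–Cb) is foreign: the diatonic I on degree 1 is Db, whereas Dbm7 comes from Db minor. It is labeled i7.

i7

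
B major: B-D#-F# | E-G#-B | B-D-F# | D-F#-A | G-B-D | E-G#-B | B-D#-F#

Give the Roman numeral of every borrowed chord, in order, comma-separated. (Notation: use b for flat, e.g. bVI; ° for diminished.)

B major has the diatonic set B, C#m, D#m, E, F#, G#m, A#dim. B–D#–F# = B and E–G#–B = E both belong to that set. But B–D–F# is foreign: the diatonic I on degree 1 is B, whereas Bm comes from B minor. It is labeled i. D–F#–A is not: scale degree 3 in B major carries D#m (iii). In B minor the chord on that degree is D, so here it functions as bIII, borrowed from the parallel minor. G–B–D doesn't fit — on degree 6 B major would have G#m (vi). G is the degree-6 chord of B minor, so it is the borrowed bVI.

i, bIII, bVI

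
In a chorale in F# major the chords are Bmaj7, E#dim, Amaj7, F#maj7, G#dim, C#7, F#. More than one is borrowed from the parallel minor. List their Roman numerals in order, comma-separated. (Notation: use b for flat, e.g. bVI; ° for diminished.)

bIIImaj7, ii°

The diatonic triads in F# major are F#, G#m, A#m, B, C#, D#m, E#dim. Bmaj7, E#dim, F#maj7, C#7 and F# are all diatonic. Amaj7 (A–C#–E–G#) doesn't fit — on degree 3 F# major would have A#m (iii). Amaj7 is the degree-3 chord of F# minor, so it is the borrowed bIIImaj7. But G#dim (G#–B–D) is foreign: the diatonic ii on degree 2 is G#m, whereas G#dim comes from F# minor. It is labeled ii°.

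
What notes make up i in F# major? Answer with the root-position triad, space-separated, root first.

F# A C#

The root, F#, is scale degree 1 — the same note in F# major and F# minor; only the chord quality changes. Stacking thirds in F# minor on F# gives F#–A–C#.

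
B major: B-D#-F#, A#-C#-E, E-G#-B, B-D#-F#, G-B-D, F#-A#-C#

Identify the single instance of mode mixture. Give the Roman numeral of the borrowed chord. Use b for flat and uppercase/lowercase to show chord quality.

B major has the diatonic set B, C#m, D#m, E, F#, G#m, A#dim. B–D#–F# = B, A#–C#–E = A#dim, E–G#–B = E and F#–A#–C# = F# are all diatonic. G–B–D doesn't fit — on degree 6 B major would have G#m (vi). G is the degree-6 chord of B minor, so it is the borrowed bVI.

bVI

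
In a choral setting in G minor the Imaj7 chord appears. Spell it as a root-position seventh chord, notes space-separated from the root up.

G B D F#

Imaj7 is built on scale degree 1, which is G in both G minor and its parallel. Stacking thirds in G major on G gives G–B–D–F#.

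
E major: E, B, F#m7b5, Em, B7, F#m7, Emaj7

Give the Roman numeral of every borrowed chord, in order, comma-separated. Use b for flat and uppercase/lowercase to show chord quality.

E major has the diatonic set E, F#m, G#m, A, B, C#m, D#dim. Of the given chords, E, B, B7, F#m7 and Emaj7 are diatonic. F#m7b5 (F#–A–C–E) doesn't fit — on degree 2 E major would have F#m (ii). F#m7b5 is the degree-2 chord of E minor, so it is the borrowed iiø7. But Em (E–G–B) is foreign: the diatonic I on degree 1 is E, whereas Em comes from E minor. It is labeled i.

iiø7, i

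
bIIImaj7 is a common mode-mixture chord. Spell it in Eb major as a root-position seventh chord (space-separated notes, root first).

Scale degree 3 in Eb major is G. bIIImaj7 uses the lowered form, Gb, taken from Eb minor. In Eb minor the chord on Gb is Gb–Bb–Db–F.

Gb Bb Db F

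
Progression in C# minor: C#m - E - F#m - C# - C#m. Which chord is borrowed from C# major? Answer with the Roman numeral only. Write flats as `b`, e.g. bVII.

C# minor has the diatonic set C#m, D#dim, E, F#m, G#, A, B (with V from harmonic minor). C#m, E and F#m all belong to that set. C# (C#–E#–G#) doesn't fit — on degree 1 C# minor would have C#m (i). C# is the degree-1 chord of C# major, so it is the borrowed I.

I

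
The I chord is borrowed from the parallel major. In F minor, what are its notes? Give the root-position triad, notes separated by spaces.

The root, F, is scale degree 1 — the same note in F minor and F major; only the chord quality changes. In F major the chord on F is F–A–C.

F A C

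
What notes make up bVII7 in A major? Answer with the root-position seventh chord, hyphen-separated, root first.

bVII7 is built on the lowered scale degree 7. In A major degree 7 is G#; lowered it becomes G. Building the dominant-seventh chord from the parallel minor on G: G–B–D–F.

G-B-D-F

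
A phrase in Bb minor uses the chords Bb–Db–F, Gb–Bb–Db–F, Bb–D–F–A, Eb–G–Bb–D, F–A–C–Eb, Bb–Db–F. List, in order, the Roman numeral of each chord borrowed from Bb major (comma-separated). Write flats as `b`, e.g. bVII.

The diatonic triads in Bb minor (with V from harmonic minor) are Bbm, Cdim, Db, Ebm, F, Gb, Ab. Bb–Db–F = Bbm, Gb–Bb–Db–F = Gbmaj7 and F–A–C–Eb = F7 all belong to that set. But Bb–D–F–A is foreign: the diatonic i on degree 1 is Bbm, whereas Bbmaj7 comes from Bb major. It is labeled Imaj7. Eb–G–Bb–D is not: scale degree 4 in Bb minor carries Ebm (iv). In Bb major the chord on that degree is Ebmaj7, so here it functions as IVmaj7, borrowed from the parallel major.

Imaj7, IVmaj7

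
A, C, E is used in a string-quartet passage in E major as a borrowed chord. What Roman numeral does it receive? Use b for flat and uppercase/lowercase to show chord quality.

iv

The root A is the diatonic 4th degree of E major; the borrowing shows in the chord quality. Diatonically E major has A (IV) on that degree; A–C–E is instead the minor chord native to E minor, so it takes the label iv.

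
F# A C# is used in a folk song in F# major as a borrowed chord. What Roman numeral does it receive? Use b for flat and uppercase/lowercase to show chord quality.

F# is scale degree 1 in F# major. Diatonically F# major has F# (I) on that degree; F#–A–C# is instead the minor chord native to F# minor, so it takes the label i.

i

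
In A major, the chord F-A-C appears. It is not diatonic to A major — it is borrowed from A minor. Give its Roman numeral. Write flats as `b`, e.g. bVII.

bVI

The root F is the lowered 6th scale degree — diatonically A major has F# there. F–A–C is a major chord — the form found in A minor, not the diatonic vi (F#m). Borrowed into A major it is written bVI.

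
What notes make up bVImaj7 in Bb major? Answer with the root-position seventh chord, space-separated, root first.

bVImaj7 is built on the lowered scale degree 6. In Bb major degree 6 is G; lowered it becomes Gb. Stacking thirds in Bb minor on Gb gives Gb–Bb–Db–F.

Gb Bb Db F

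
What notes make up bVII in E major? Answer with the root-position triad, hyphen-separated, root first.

D-F#-A

Scale degree 7 in E major is D#. bVII uses the lowered form, D, taken from E minor. Stacking thirds in E minor on D gives D–F#–A.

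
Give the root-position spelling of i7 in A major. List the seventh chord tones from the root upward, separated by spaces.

i7 is built on scale degree 1, which is A in both A major and its parallel. Stacking thirds in A minor on A gives A–C–E–G.

A C E G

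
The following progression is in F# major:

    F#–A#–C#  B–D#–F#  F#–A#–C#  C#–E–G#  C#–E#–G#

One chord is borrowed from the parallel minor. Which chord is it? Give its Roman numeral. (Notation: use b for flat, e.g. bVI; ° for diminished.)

v

In F# major the diatonic chords are F#, G#m, A#m, B, C#, D#m, E#dim. Of the given chords, F#–A#–C# = F#, B–D#–F# = B and C#–E#–G# = C# are diatonic. C#–E–G# is not: scale degree 5 in F# major carries C# (V). In F# minor the chord on that degree is C#m, so here it functions as v, borrowed from the parallel minor.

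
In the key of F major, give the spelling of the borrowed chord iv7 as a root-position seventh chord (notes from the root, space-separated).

The root, Bb, is scale degree 4 — the same note in F major and F minor; only the chord quality changes. Building the minor-seventh chord from the parallel minor on Bb: Bb–Db–F–Ab.

Bb Db F Ab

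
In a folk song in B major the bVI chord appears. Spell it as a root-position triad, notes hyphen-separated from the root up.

The root of bVI is the lowered 6th degree: G# becomes G. In B minor the chord on G is G–B–D.

G-B-D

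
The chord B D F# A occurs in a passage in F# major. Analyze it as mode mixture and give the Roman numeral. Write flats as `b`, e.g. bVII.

iv7

The root B is the diatonic 4th degree of F# major; the borrowing shows in the chord quality. Diatonically F# major has B (IV) on that degree; B–D–F#–A is instead the minor-seventh chord native to F# minor, so it takes the label iv7.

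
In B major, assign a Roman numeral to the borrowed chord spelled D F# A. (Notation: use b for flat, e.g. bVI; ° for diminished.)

bIII

D is the lowered form of scale degree 3 in B major (the diatonic degree 3 is D#). D–F#–A is a major chord — the form found in B minor, not the diatonic iii (D#m). Borrowed into B major it is written bIII.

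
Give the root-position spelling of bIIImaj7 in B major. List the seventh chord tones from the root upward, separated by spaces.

Scale degree 3 in B major is D#. bIIImaj7 uses the lowered form, D, taken from B minor. Stacking thirds in B minor on D gives D–F#–A–C#.

D F# A C#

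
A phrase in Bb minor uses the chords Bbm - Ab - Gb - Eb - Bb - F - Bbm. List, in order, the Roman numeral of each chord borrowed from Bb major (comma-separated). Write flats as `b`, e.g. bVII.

IV, I

Bb minor has the diatonic set Bbm, Cdim, Db, Ebm, F, Gb, Ab (with V from harmonic minor). Bbm, Ab, Gb and F are all diatonic. Eb (Eb–G–Bb) is not: scale degree 4 in Bb minor carries Ebm (iv). In Bb major the chord on that degree is Eb, so here it functions as IV, borrowed from the parallel major. Bb (Bb–D–F) is not: scale degree 1 in Bb minor carries Bbm (i). In Bb major the chord on that degree is Bb, so here it functions as I, borrowed from the parallel major.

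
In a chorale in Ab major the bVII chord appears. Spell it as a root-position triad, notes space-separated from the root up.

Gb Bb Db

Scale degree 7 in Ab major is G. bVII uses the lowered form, Gb, taken from Ab minor. In Ab minor the chord on Gb is Gb–Bb–Db.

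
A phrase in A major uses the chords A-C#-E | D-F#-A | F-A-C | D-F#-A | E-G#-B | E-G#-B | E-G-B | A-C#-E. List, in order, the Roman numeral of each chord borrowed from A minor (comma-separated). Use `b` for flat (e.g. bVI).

A major has the diatonic set A, Bm, C#m, D, E, F#m, G#dim. A–C#–E = A, D–F#–A = D and E–G#–B = E all belong to that set. But F–A–C is foreign: the diatonic vi on degree 6 is F#m, whereas F comes from A minor. It is labeled bVI. E–G–B is not: scale degree 5 in A major carries E (V). In A minor the chord on that degree is Em, so here it functions as v, borrowed from the parallel minor.

bVI, v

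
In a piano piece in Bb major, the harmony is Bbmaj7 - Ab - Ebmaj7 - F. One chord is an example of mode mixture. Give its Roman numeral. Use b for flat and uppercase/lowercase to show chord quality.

In Bb major the diatonic chords are Bb, Cm, Dm, Eb, F, Gm, Adim. Bbmaj7, Ebmaj7 and F all belong to that set. But Ab (Ab–C–Eb) is foreign: the diatonic vii° on degree 7 is Adim, whereas Ab comes from Bb minor. It is labeled bVII.

bVII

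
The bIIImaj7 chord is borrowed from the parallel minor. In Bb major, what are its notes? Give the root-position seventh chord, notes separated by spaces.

Scale degree 3 in Bb major is D. bIIImaj7 uses the lowered form, Db, taken from Bb minor. In Bb minor the chord on Db is Db–F–Ab–C.

Db F Ab C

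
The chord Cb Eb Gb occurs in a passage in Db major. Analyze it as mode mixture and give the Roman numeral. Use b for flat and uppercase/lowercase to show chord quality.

bVII

In Db major scale degree 7 is C; Cb is its lowered form, from Db minor. Cb–Eb–Gb is a major chord — the form found in Db minor, not the diatonic vii° (Cdim). Borrowed into Db major it is written bVII.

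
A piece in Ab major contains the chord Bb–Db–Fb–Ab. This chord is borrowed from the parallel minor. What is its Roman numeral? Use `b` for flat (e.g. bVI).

Bb is scale degree 2 in Ab major. Diatonically Ab major has Bbm (ii) on that degree; Bb–Db–Fb–Ab is instead the half-diminished-seventh chord native to Ab minor, so it takes the label iiø7.

iiø7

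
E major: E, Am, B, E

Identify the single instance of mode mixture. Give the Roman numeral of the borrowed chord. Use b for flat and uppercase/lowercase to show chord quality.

iv

The diatonic triads in E major are E, F#m, G#m, A, B, C#m, D#dim. E and B both belong to that set. Am (A–C–E) doesn't fit — on degree 4 E major would have A (IV). Am is the degree-4 chord of E minor, so it is the borrowed iv.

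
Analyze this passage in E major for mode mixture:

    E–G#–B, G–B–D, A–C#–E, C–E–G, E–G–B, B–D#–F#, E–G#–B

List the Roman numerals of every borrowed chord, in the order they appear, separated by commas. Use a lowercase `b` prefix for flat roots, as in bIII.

The diatonic triads in E major are E, F#m, G#m, A, B, C#m, D#dim. Of the given chords, E–G#–B = E, A–C#–E = A and B–D#–F# = B are diatonic. But G–B–D is foreign: the diatonic iii on degree 3 is G#m, whereas G comes from E minor. It is labeled bIII. But C–E–G is foreign: the diatonic vi on degree 6 is C#m, whereas C comes from E minor. It is labeled bVI. But E–G–B is foreign: the diatonic I on degree 1 is E, whereas Em comes from E minor. It is labeled i.

bIII, bVI, i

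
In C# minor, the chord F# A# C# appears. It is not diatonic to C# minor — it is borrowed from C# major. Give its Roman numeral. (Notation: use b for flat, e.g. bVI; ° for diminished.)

IV

F# is scale degree 4 in C# minor. Diatonically C# minor has F#m (iv) on that degree; F#–A#–C# is instead the major chord native to C# major, so it takes the label IV.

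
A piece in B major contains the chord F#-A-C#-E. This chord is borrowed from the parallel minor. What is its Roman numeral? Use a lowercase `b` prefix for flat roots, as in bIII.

v7

F# is scale degree 5 in B major. The diatonic chord on degree 5 would be F# (V), but F#–A–C#–E is the minor-seventh chord from B minor. As a borrowed chord it is labeled v7.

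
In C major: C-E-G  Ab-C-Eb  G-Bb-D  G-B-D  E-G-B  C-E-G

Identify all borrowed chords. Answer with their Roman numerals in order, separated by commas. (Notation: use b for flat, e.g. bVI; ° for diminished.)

bVI, v

In C major the diatonic chords are C, Dm, Em, F, G, Am, Bdim. C–E–G = C, G–B–D = G and E–G–B = Em all belong to that set. Ab–C–Eb doesn't fit — on degree 6 C major would have Am (vi). Ab is the degree-6 chord of C minor, so it is the borrowed bVI. G–Bb–D is not: scale degree 5 in C major carries G (V). In C minor the chord on that degree is Gm, so here it functions as v, borrowed from the parallel minor.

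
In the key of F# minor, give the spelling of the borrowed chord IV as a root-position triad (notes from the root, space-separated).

B D# F#

The root, B, is scale degree 4 — the same note in F# minor and F# major; only the chord quality changes. Stacking thirds in F# major on B gives B–D#–F#.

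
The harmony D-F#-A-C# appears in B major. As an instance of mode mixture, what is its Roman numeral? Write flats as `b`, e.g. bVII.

In B major scale degree 3 is D#; D is its lowered form, from B minor. Diatonically B major has D#m (iii) on that degree; D–F#–A–C# is instead the major-seventh chord native to B minor, so it takes the label bIIImaj7.

bIIImaj7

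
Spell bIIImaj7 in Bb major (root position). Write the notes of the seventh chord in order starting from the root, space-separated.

The root of bIIImaj7 is the lowered 3rd degree: D becomes Db. In Bb minor the chord on Db is Db–F–Ab–C.

Db F Ab C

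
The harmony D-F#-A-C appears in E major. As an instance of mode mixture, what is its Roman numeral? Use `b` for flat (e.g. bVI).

bVII7

In E major scale degree 7 is D#; D is its lowered form, from E minor. D–F#–A–C is a dominant-seventh chord — the form found in E minor, not the diatonic vii° (D#dim). Borrowed into E major it is written bVII7.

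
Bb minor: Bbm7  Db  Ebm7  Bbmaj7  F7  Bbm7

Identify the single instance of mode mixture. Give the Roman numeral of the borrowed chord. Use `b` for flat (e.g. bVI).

Imaj7

The diatonic triads in Bb minor (with V from harmonic minor) are Bbm, Cdim, Db, Ebm, F, Gb, Ab. Bbm7, Db, Ebm7 and F7 are all diatonic. Bbmaj7 (Bb–D–F–A) doesn't fit — on degree 1 Bb minor would have Bbm (i). Bbmaj7 is the degree-1 chord of Bb major, so it is the borrowed Imaj7.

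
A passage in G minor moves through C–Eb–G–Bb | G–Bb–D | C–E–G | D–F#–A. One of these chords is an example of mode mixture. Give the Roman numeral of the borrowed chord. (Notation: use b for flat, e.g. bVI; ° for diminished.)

The diatonic triads in G minor (with V from harmonic minor) are Gm, Adim, Bb, Cm, D, Eb, F. C–Eb–G–Bb = Cm7, G–Bb–D = Gm and D–F#–A = D all belong to that set. C–E–G is not: scale degree 4 in G minor carries Cm (iv). In G major the chord on that degree is C, so here it functions as IV, borrowed from the parallel major.

IV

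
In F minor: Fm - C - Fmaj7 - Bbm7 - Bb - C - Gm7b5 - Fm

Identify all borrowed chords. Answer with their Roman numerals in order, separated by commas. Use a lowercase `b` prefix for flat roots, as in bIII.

In F minor (with V from harmonic minor) the diatonic chords are Fm, Gdim, Ab, Bbm, C, Db, Eb. Fm, C, Bbm7 and Gm7b5 are all diatonic. Fmaj7 (F–A–C–E) doesn't fit — on degree 1 F minor would have Fm (i). Fmaj7 is the degree-1 chord of F major, so it is the borrowed Imaj7. But Bb (Bb–D–F) is foreign: the diatonic iv on degree 4 is Bbm, whereas Bb comes from F major. It is labeled IV.

Imaj7, IV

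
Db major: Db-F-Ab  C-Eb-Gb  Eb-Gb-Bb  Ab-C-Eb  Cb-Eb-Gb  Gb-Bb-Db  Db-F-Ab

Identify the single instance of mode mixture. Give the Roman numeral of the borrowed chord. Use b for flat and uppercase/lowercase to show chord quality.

bVII

Db major has the diatonic set Db, Ebm, Fm, Gb, Ab, Bbm, Cdim. Db–F–Ab = Db, C–Eb–Gb = Cdim, Eb–Gb–Bb = Ebm, Ab–C–Eb = Ab and Gb–Bb–Db = Gb are all diatonic. Cb–Eb–Gb is not: scale degree 7 in Db major carries Cdim (vii°). In Db minor the chord on that degree is Cb, so here it functions as bVII, borrowed from the parallel minor.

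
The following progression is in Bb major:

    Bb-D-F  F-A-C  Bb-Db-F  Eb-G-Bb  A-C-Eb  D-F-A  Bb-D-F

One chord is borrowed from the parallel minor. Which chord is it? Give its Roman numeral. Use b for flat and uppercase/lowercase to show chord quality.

In Bb major the diatonic chords are Bb, Cm, Dm, Eb, F, Gm, Adim. Bb–D–F = Bb, F–A–C = F, Eb–G–Bb = Eb, A–C–Eb = Adim and D–F–A = Dm all belong to that set. Bb–Db–F doesn't fit — on degree 1 Bb major would have Bb (I). Bbm is the degree-1 chord of Bb minor, so it is the borrowed i.

i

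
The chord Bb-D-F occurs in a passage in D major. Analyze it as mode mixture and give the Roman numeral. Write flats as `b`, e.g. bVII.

Bb is the lowered form of scale degree 6 in D major (the diatonic degree 6 is B). The diatonic chord on degree 6 would be Bm (vi), but Bb–D–F is the major chord from D minor. As a borrowed chord it is labeled bVI.

bVI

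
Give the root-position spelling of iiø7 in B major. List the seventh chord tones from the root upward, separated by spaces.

C# E G B

iiø7 is built on scale degree 2, which is C# in both B major and its parallel. Building the half-diminished-seventh chord from the parallel minor on C#: C#–E–G–B.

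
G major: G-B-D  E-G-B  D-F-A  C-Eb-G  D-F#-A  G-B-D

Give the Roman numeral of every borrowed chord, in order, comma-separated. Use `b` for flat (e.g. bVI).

v, iv

In G major the diatonic chords are G, Am, Bm, C, D, Em, F#dim. G–B–D = G, E–G–B = Em and D–F#–A = D are all diatonic. But D–F–A is foreign: the diatonic V on degree 5 is D, whereas Dm comes from G minor. It is labeled v. C–Eb–G doesn't fit — on degree 4 G major would have C (IV). Cm is the degree-4 chord of G minor, so it is the borrowed iv.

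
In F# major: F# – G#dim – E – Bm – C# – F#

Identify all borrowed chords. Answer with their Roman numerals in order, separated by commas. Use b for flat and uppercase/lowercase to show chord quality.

ii°, bVII, iv

The diatonic triads in F# major are F#, G#m, A#m, B, C#, D#m, E#dim. F# and C# both belong to that set. G#dim (G#–B–D) is not: scale degree 2 in F# major carries G#m (ii). In F# minor the chord on that degree is G#dim, so here it functions as ii°, borrowed from the parallel minor. E (E–G#–B) doesn't fit — on degree 7 F# major would have E#dim (vii°). E is the degree-7 chord of F# minor, so it is the borrowed bVII. But Bm (B–D–F#) is foreign: the diatonic IV on degree 4 is B, whereas Bm comes from F# minor. It is labeled iv.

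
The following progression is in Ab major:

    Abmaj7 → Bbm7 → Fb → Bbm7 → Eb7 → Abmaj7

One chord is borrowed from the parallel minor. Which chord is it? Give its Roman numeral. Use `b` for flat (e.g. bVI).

bVI

The diatonic triads in Ab major are Ab, Bbm, Cm, Db, Eb, Fm, Gdim. Abmaj7, Bbm7 and Eb7 all belong to that set. Fb (Fb–Ab–Cb) is not: scale degree 6 in Ab major carries Fm (vi). In Ab minor the chord on that degree is Fb, so here it functions as bVI, borrowed from the parallel minor.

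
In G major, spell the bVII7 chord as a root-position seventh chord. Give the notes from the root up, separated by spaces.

Scale degree 7 in G major is F#. bVII7 uses the lowered form, F, taken from G minor. Building the dominant-seventh chord from the parallel minor on F: F–A–C–Eb.

F A C Eb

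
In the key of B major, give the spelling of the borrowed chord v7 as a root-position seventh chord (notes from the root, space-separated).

v7 is built on scale degree 5, which is F# in both B major and its parallel. Stacking thirds in B minor on F# gives F#–A–C#–E.

F# A C# E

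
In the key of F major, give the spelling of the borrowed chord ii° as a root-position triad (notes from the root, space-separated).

ii° is built on scale degree 2, which is G in both F major and its parallel. Building the diminished chord from the parallel minor on G: G–Bb–Db.

G Bb Db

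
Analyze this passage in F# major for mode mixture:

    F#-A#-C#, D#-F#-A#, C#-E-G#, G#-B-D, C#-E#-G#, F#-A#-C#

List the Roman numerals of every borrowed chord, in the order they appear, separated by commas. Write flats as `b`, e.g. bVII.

v, ii°

The diatonic triads in F# major are F#, G#m, A#m, B, C#, D#m, E#dim. F#–A#–C# = F#, D#–F#–A# = D#m and C#–E#–G# = C# are all diatonic. C#–E–G# is not: scale degree 5 in F# major carries C# (V). In F# minor the chord on that degree is C#m, so here it functions as v, borrowed from the parallel minor. G#–B–D is not: scale degree 2 in F# major carries G#m (ii). In F# minor the chord on that degree is G#dim, so here it functions as ii°, borrowed from the parallel minor.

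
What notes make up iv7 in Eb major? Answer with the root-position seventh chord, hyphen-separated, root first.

iv7 is built on scale degree 4, which is Ab in both Eb major and its parallel. Stacking thirds in Eb minor on Ab gives Ab–Cb–Eb–Gb.

Ab-Cb-Eb-Gb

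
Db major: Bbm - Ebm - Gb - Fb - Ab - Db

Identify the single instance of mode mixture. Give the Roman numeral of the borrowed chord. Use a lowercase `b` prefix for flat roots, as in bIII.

bIII

Db major has the diatonic set Db, Ebm, Fm, Gb, Ab, Bbm, Cdim. Bbm, Ebm, Gb, Ab and Db are all diatonic. Fb (Fb–Ab–Cb) doesn't fit — on degree 3 Db major would have Fm (iii). Fb is the degree-3 chord of Db minor, so it is the borrowed bIII.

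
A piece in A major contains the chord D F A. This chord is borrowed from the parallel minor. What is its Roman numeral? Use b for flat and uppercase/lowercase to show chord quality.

iv

The root D is the diatonic 4th degree of A major; the borrowing shows in the chord quality. D–F–A is a minor chord — the form found in A minor, not the diatonic IV (D). Borrowed into A major it is written iv.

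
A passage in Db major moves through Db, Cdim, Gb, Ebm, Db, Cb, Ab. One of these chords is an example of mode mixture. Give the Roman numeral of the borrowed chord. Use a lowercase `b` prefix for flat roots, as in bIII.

bVII

The diatonic triads in Db major are Db, Ebm, Fm, Gb, Ab, Bbm, Cdim. Db, Cdim, Gb, Ebm and Ab are all diatonic. Cb (Cb–Eb–Gb) doesn't fit — on degree 7 Db major would have Cdim (vii°). Cb is the degree-7 chord of Db minor, so it is the borrowed bVII.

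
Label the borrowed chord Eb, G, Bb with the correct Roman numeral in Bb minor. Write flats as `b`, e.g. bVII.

Eb is scale degree 4 in Bb minor. Diatonically Bb minor has Ebm (iv) on that degree; Eb–G–Bb is instead the major chord native to Bb major, so it takes the label IV.

IV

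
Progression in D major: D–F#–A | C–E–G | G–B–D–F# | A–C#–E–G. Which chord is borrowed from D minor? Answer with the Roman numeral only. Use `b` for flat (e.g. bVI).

D major has the diatonic set D, Em, F#m, G, A, Bm, C#dim. D–F#–A = D, G–B–D–F# = Gmaj7 and A–C#–E–G = A7 all belong to that set. C–E–G doesn't fit — on degree 7 D major would have C#dim (vii°). C is the degree-7 chord of D minor, so it is the borrowed bVII.

bVII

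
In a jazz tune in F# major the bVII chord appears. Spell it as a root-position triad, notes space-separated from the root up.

Scale degree 7 in F# major is E#. bVII uses the lowered form, E, taken from F# minor. In F# minor the chord on E is E–G#–B.

E G# B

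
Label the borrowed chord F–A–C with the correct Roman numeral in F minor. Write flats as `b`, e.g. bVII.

The root F is the diatonic 1st degree of F minor; the borrowing shows in the chord quality. F–A–C is a major chord — the form found in F major, not the diatonic i (Fm). Borrowed into F minor it is written I.

I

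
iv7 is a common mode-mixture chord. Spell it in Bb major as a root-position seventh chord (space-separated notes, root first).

iv7 is built on scale degree 4, which is Eb in both Bb major and its parallel. Building the minor-seventh chord from the parallel minor on Eb: Eb–Gb–Bb–Db.

Eb Gb Bb Db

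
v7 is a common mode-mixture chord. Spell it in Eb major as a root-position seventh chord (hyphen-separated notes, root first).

The root, Bb, is scale degree 5 — the same note in Eb major and Eb minor; only the chord quality changes. Stacking thirds in Eb minor on Bb gives Bb–Db–F–Ab.

Bb-Db-F-Ab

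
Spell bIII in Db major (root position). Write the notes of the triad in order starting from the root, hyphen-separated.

Scale degree 3 in Db major is F. bIII uses the lowered form, Fb, taken from Db minor. Stacking thirds in Db minor on Fb gives Fb–Ab–Cb.

Fb-Ab-Cb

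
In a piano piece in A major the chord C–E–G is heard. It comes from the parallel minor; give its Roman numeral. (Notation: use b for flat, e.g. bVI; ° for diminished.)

bIII

C is the lowered form of scale degree 3 in A major (the diatonic degree 3 is C#). C–E–G is a major chord — the form found in A minor, not the diatonic iii (C#m). Borrowed into A major it is written bIII.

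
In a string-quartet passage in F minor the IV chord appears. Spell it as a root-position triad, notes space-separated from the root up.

Bb D F

IV is built on scale degree 4, which is Bb in both F minor and its parallel. Building the major chord from the parallel major on Bb: Bb–D–F.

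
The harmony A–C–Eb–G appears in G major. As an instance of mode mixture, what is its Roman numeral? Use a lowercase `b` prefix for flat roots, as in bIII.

The root A is the diatonic 2nd degree of G major; the borrowing shows in the chord quality. Diatonically G major has Am (ii) on that degree; A–C–Eb–G is instead the half-diminished-seventh chord native to G minor, so it takes the label iiø7.

iiø7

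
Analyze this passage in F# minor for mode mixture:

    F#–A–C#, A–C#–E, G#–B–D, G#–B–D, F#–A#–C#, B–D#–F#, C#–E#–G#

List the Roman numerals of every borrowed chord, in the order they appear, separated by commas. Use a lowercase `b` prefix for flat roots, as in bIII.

I, IV

In F# minor (with V from harmonic minor) the diatonic chords are F#m, G#dim, A, Bm, C#, D, E. Of the given chords, F#–A–C# = F#m, A–C#–E = A, G#–B–D = G#dim and C#–E#–G# = C# are diatonic. F#–A#–C# is not: scale degree 1 in F# minor carries F#m (i). In F# major the chord on that degree is F#, so here it functions as I, borrowed from the parallel major. B–D#–F# is not: scale degree 4 in F# minor carries Bm (iv). In F# major the chord on that degree is B, so here it functions as IV, borrowed from the parallel major.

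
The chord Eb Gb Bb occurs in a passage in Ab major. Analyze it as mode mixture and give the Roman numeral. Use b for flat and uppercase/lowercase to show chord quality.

Eb is scale degree 5 in Ab major. Diatonically Ab major has Eb (V) on that degree; Eb–Gb–Bb is instead the minor chord native to Ab minor, so it takes the label v.

v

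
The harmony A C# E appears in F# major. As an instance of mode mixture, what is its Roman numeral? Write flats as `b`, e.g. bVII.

The root A is the lowered 3rd scale degree — diatonically F# major has A# there. A–C#–E is a major chord — the form found in F# minor, not the diatonic iii (A#m). Borrowed into F# major it is written bIII.

bIII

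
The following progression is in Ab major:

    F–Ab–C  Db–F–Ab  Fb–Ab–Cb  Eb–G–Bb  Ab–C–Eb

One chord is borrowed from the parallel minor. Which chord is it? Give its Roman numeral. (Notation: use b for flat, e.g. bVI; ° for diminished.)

The diatonic triads in Ab major are Ab, Bbm, Cm, Db, Eb, Fm, Gdim. F–Ab–C = Fm, Db–F–Ab = Db, Eb–G–Bb = Eb and Ab–C–Eb = Ab all belong to that set. But Fb–Ab–Cb is foreign: the diatonic vi on degree 6 is Fm, whereas Fb comes from Ab minor. It is labeled bVI.

bVI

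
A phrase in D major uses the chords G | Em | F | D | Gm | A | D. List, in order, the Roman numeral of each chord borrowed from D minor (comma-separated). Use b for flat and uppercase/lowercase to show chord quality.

bIII, iv

In D major the diatonic chords are D, Em, F#m, G, A, Bm, C#dim. Of the given chords, G, Em, D and A are diatonic. F (F–A–C) doesn't fit — on degree 3 D major would have F#m (iii). F is the degree-3 chord of D minor, so it is the borrowed bIII. Gm (G–Bb–D) is not: scale degree 4 in D major carries G (IV). In D minor the chord on that degree is Gm, so here it functions as iv, borrowed from the parallel minor.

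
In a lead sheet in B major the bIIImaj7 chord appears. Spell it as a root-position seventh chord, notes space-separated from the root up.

D F# A C#

The root of bIIImaj7 is the lowered 3rd degree: D# becomes D. Building the major-seventh chord from the parallel minor on D: D–F#–A–C#.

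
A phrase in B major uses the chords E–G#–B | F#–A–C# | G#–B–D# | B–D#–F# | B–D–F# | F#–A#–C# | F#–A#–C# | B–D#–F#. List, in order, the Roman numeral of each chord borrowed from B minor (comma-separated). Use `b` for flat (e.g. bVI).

v, i

B major has the diatonic set B, C#m, D#m, E, F#, G#m, A#dim. E–G#–B = E, G#–B–D# = G#m, B–D#–F# = B and F#–A#–C# = F# all belong to that set. But F#–A–C# is foreign: the diatonic V on degree 5 is F#, whereas F#m comes from B minor. It is labeled v. B–D–F# is not: scale degree 1 in B major carries B (I). In B minor the chord on that degree is Bm, so here it functions as i, borrowed from the parallel minor.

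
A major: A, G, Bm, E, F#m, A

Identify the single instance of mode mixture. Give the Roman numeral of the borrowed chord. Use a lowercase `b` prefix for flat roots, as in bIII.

In A major the diatonic chords are A, Bm, C#m, D, E, F#m, G#dim. A, Bm, E and F#m are all diatonic. G (G–B–D) doesn't fit — on degree 7 A major would have G#dim (vii°). G is the degree-7 chord of A minor, so it is the borrowed bVII.

bVII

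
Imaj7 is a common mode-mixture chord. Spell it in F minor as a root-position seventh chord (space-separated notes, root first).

F A C E

The root, F, is scale degree 1 — the same note in F minor and F major; only the chord quality changes. Stacking thirds in F major on F gives F–A–C–E.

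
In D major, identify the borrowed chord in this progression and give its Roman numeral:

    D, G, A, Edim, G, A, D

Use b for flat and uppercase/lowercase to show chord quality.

ii°

D major has the diatonic set D, Em, F#m, G, A, Bm, C#dim. D, G and A are all diatonic. Edim (E–G–Bb) doesn't fit — on degree 2 D major would have Em (ii). Edim is the degree-2 chord of D minor, so it is the borrowed ii°.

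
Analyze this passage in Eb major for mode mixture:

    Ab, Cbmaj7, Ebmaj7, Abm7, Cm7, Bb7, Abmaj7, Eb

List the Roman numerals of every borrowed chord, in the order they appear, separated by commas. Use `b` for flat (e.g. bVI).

In Eb major the diatonic chords are Eb, Fm, Gm, Ab, Bb, Cm, Ddim. Ab, Ebmaj7, Cm7, Bb7, Abmaj7 and Eb are all diatonic. But Cbmaj7 (Cb–Eb–Gb–Bb) is foreign: the diatonic vi on degree 6 is Cm, whereas Cbmaj7 comes from Eb minor. It is labeled bVImaj7. But Abm7 (Ab–Cb–Eb–Gb) is foreign: the diatonic IV on degree 4 is Ab, whereas Abm7 comes from Eb minor. It is labeled iv7.

bVImaj7, iv7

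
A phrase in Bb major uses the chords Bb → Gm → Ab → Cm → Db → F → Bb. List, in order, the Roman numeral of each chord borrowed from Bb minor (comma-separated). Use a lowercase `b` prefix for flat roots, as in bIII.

In Bb major the diatonic chords are Bb, Cm, Dm, Eb, F, Gm, Adim. Of the given chords, Bb, Gm, Cm and F are diatonic. Ab (Ab–C–Eb) doesn't fit — on degree 7 Bb major would have Adim (vii°). Ab is the degree-7 chord of Bb minor, so it is the borrowed bVII. Db (Db–F–Ab) doesn't fit — on degree 3 Bb major would have Dm (iii). Db is the degree-3 chord of Bb minor, so it is the borrowed bIII.

bVII, bIII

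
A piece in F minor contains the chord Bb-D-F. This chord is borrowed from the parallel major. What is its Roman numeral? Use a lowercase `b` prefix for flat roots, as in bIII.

Bb is scale degree 4 in F minor. Diatonically F minor has Bbm (iv) on that degree; Bb–D–F is instead the major chord native to F major, so it takes the label IV.

IV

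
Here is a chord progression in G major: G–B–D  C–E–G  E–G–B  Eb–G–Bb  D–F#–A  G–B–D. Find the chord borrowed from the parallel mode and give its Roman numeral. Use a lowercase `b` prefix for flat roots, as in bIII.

The diatonic triads in G major are G, Am, Bm, C, D, Em, F#dim. G–B–D = G, C–E–G = C, E–G–B = Em and D–F#–A = D are all diatonic. Eb–G–Bb is not: scale degree 6 in G major carries Em (vi). In G minor the chord on that degree is Eb, so here it functions as bVI, borrowed from the parallel minor.

bVI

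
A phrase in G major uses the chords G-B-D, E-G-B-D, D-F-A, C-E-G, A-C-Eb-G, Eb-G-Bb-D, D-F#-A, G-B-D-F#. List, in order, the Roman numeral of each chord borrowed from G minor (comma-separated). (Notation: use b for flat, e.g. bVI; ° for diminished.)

In G major the diatonic chords are G, Am, Bm, C, D, Em, F#dim. G–B–D = G, E–G–B–D = Em7, C–E–G = C, D–F#–A = D and G–B–D–F# = Gmaj7 are all diatonic. D–F–A is not: scale degree 5 in G major carries D (V). In G minor the chord on that degree is Dm, so here it functions as v, borrowed from the parallel minor. A–C–Eb–G is not: scale degree 2 in G major carries Am (ii). In G minor the chord on that degree is Am7b5, so here it functions as iiø7, borrowed from the parallel minor. Eb–G–Bb–D is not: scale degree 6 in G major carries Em (vi). In G minor the chord on that degree is Ebmaj7, so here it functions as bVImaj7, borrowed from the parallel minor.

v, iiø7, bVImaj7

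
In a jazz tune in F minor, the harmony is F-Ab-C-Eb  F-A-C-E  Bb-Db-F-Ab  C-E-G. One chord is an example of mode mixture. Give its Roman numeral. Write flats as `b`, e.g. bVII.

Imaj7

F minor has the diatonic set Fm, Gdim, Ab, Bbm, C, Db, Eb (with V from harmonic minor). F–Ab–C–Eb = Fm7, Bb–Db–F–Ab = Bbm7 and C–E–G = C are all diatonic. But F–A–C–E is foreign: the diatonic i on degree 1 is Fm, whereas Fmaj7 comes from F major. It is labeled Imaj7.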